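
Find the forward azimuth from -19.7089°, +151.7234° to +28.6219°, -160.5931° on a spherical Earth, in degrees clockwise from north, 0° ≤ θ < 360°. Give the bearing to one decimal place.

Δλ = -160.5931 − 151.7234 = -312.3165°; wrapped into (−180°, 180°]: 47.6835°.
θ = atan2( sin Δλ · cos φ₂ , cos φ₁ · sin φ₂ − sin φ₁ · cos φ₂ · cos Δλ )
  = atan2(0.64908, 0.65026) = 44.948° → normalised to [0°, 360°): 44.948°.

44.9°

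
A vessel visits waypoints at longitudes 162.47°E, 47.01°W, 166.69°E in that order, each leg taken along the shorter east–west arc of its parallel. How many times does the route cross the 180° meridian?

Leg 1: +162.47° → -47.01°, shortest Δλ = 150.52° (east) — crosses 180°.
Leg 2: -47.01° → +166.69°, shortest Δλ = -146.3° (west) — crosses 180°.
Total crossings: 2.

2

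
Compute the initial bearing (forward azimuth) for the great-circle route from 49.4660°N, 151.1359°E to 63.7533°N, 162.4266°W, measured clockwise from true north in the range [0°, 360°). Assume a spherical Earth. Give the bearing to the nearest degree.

42°

Δλ = -162.4266 − 151.1359 = -313.5625°; wrapped into (−180°, 180°]: 46.4375°.
θ = atan2( sin Δλ · cos φ₂ , cos φ₁ · sin φ₂ − sin φ₁ · cos φ₂ · cos Δλ )
  = atan2(0.32046, 0.35127) = 42.374° → normalised to [0°, 360°): 42.374°.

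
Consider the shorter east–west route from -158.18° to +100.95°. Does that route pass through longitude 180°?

Yes

Naïve |100.95 − -158.18| = 259.13° > 180°, so the shorter arc goes the other way round — across 180°.
Signed shortest Δλ = ((100.95 − -158.18 + 180) mod 360) − 180 = -100.87°.
Going west by 100.87° from -158.18° passes through 180° before reaching +100.95°.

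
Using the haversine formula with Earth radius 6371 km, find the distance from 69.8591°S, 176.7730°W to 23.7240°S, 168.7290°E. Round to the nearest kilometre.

5218 km

Δλ = 168.7290 − -176.7730 = 345.5020°; wrapped into (−180°, 180°]: -14.4980°.
Δφ = -23.7240 − -69.8591 = 46.1351°.
a = sin²(Δφ/2) + cos φ₁ · cos φ₂ · sin²(Δλ/2) = 0.158539.
c = 2·atan2(√a, √(1−a)) = 0.81904 rad → d = 6371·c ≈ 5218.11 km.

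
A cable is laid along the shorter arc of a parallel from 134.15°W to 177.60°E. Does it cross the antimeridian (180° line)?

Yes

Naïve |177.60 − -134.15| = 311.75° > 180°, so the shorter arc goes the other way round — across 180°.
Signed shortest Δλ = ((177.60 − -134.15 + 180) mod 360) − 180 = -48.25°.
Going west by 48.25° from -134.15° passes through 180° before reaching +177.60°.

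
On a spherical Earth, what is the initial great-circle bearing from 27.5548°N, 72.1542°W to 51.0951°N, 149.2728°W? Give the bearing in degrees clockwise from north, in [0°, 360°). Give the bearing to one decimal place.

315.6°

Δλ = -149.2728 − -72.1542 = -77.1186°.
θ = atan2( sin Δλ · cos φ₂ , cos φ₁ · sin φ₂ − sin φ₁ · cos φ₂ · cos Δλ )
  = atan2(-0.61222, 0.62515) = -44.401° → normalised to [0°, 360°): 315.599°.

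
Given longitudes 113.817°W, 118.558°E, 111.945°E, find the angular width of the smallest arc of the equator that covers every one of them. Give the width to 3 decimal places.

Sort the longitudes: -113.817°, +111.945°, +118.558°.
Eastward gaps between consecutive values (wrapping around): 225.762°, 6.613°, 127.625°.
Largest gap = 225.762° ⇒ minimal covering band is its complement: 360° − 225.762° = 134.238°.
Band runs from +111.945° eastward to -113.817°, crossing the antimeridian.

134.238°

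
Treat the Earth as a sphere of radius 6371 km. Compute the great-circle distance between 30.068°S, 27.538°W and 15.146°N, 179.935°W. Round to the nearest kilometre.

Δλ = -179.935 − -27.538 = -152.397°.
Δφ = 15.146 − -30.068 = 45.214°.
a = sin²(Δφ/2) + cos φ₁ · cos φ₂ · sin²(Δλ/2) = 0.935598.
c = 2·atan2(√a, √(1−a)) = 2.62843 rad → d = 6371·c ≈ 16745.71 km.

16746 km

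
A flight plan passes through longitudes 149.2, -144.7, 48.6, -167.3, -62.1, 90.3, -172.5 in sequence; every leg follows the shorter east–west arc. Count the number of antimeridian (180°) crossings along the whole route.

Leg 1: +149.2° → -144.7°, shortest Δλ = 66.1° (east) — crosses 180°.
Leg 2: -144.7° → +48.6°, shortest Δλ = -166.7° (west) — crosses 180°.
Leg 3: +48.6° → -167.3°, shortest Δλ = 144.1° (east) — crosses 180°.
Leg 4: -167.3° → -62.1°, shortest Δλ = 105.2° (east) — does not cross 180°.
Leg 5: -62.1° → +90.3°, shortest Δλ = 152.4° (east) — does not cross 180°.
Leg 6: +90.3° → -172.5°, shortest Δλ = 97.2° (east) — crosses 180°.
Total crossings: 4.

4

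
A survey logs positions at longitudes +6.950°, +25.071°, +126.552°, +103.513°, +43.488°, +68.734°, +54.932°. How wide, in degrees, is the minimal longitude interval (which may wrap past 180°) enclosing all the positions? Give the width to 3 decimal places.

Sort the longitudes: +6.950°, +25.071°, +43.488°, +54.932°, +68.734°, +103.513°, +126.552°.
Eastward gaps between consecutive values (wrapping around): 18.121°, 18.417°, 11.444°, 13.802°, 34.779°, 23.039°, 240.398°.
Largest gap = 240.398° ⇒ minimal covering band is its complement: 360° − 240.398° = 119.602°.
Band runs from +6.950° eastward to +126.552°.

119.602°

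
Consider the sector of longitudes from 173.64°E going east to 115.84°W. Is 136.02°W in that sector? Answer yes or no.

Yes

Band width going east from +173.64° to -115.84°: ((-115.84 − 173.64) mod 360) = 70.52°.
Offset of -136.02° east of the west edge: ((-136.02 − 173.64) mod 360) = 50.34°.
50.34° ≤ 70.52° ⇒ inside.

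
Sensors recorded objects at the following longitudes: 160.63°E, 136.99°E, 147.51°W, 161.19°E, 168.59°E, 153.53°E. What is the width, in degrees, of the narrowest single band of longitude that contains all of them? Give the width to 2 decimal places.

75.50°

Sort the longitudes: -147.51°, +136.99°, +153.53°, +160.63°, +161.19°, +168.59°.
Eastward gaps between consecutive values (wrapping around): 284.50°, 16.54°, 7.10°, 0.56°, 7.40°, 43.90°.
Largest gap = 284.50° ⇒ minimal covering band is its complement: 360° − 284.50° = 75.50°.
Band runs from +136.99° eastward to -147.51°, crossing the antimeridian.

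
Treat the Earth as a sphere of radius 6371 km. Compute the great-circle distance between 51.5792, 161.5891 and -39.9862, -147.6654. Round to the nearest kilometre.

11305 km

Δλ = -147.6654 − 161.5891 = -309.2545°; wrapped into (−180°, 180°]: 50.7455°.
Δφ = -39.9862 − 51.5792 = -91.5654°.
a = sin²(Δφ/2) + cos φ₁ · cos φ₂ · sin²(Δλ/2) = 0.601087.
c = 2·atan2(√a, √(1−a)) = 1.77437 rad → d = 6371·c ≈ 11304.53 km.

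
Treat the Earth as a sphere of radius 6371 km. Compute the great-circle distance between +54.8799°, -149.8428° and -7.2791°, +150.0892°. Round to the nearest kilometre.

8847 km

Δλ = 150.0892 − -149.8428 = 299.9320°; wrapped into (−180°, 180°]: -60.0680°.
Δφ = -7.2791 − 54.8799 = -62.1590°.
a = sin²(Δφ/2) + cos φ₁ · cos φ₂ · sin²(Δλ/2) = 0.409448.
c = 2·atan2(√a, √(1−a)) = 1.38869 rad → d = 6371·c ≈ 8847.32 km.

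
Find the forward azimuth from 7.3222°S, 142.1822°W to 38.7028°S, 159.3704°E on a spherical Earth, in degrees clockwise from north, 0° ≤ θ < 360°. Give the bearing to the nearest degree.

229°

Δλ = 159.3704 − -142.1822 = 301.5526°; wrapped into (−180°, 180°]: -58.4474°.
θ = atan2( sin Δλ · cos φ₂ , cos φ₁ · sin φ₂ − sin φ₁ · cos φ₂ · cos Δλ )
  = atan2(-0.66503, -0.56814) = -130.507° → normalised to [0°, 360°): 229.493°.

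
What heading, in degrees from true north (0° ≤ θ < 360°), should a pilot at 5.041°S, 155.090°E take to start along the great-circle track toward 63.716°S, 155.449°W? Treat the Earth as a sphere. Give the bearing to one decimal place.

158.8°

Δλ = -155.449 − 155.090 = -310.539°; wrapped into (−180°, 180°]: 49.461°.
θ = atan2( sin Δλ · cos φ₂ , cos φ₁ · sin φ₂ − sin φ₁ · cos φ₂ · cos Δλ )
  = atan2(0.33653, -0.86785) = 158.805° → normalised to [0°, 360°): 158.805°.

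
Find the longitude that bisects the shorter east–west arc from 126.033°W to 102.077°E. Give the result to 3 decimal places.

Signed shortest Δλ from -126.033° to +102.077° is -131.890°.
Midpoint longitude = -126.033° + (-131.890°)/2 = -126.033° − 65.945° = -191.978°.
Normalise into (−180°, 180°]: +168.022°.
(The naïve average (-126.033 + +102.077)/2 = -11.978° is on the wrong side of the globe.)

168.022°E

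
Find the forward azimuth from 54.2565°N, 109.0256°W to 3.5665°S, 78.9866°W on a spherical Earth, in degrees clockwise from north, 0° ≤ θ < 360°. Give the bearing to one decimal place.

Δλ = -78.9866 − -109.0256 = 30.0390°.
θ = atan2( sin Δλ · cos φ₂ , cos φ₁ · sin φ₂ − sin φ₁ · cos φ₂ · cos Δλ )
  = atan2(0.49962, -0.73760) = 145.888° → normalised to [0°, 360°): 145.888°.

145.9°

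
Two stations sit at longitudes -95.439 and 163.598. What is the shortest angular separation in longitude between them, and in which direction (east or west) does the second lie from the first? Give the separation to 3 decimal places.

Raw difference: 163.598 − -95.439 = 259.037°.
Normalise into (−180°, 180°]: 259.037° − 360° = -100.963°.
Negative ⇒ the second point lies to the west; separation 100.963°.

100.963° west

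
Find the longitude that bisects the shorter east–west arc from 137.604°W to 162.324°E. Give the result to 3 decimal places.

167.640°W

Signed shortest Δλ from -137.604° to +162.324° is -60.072°.
Midpoint longitude = -137.604° + (-60.072°)/2 = -137.604° − 30.036° = -167.640°.
(The naïve average (-137.604 + +162.324)/2 = 12.36° is on the wrong side of the globe.)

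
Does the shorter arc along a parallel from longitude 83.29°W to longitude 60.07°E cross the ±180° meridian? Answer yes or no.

Signed shortest Δλ = ((60.07 − -83.29 + 180) mod 360) − 180 = 143.36°.
Going east by 143.36° from -83.29° reaches +60.07° without touching 180°.

No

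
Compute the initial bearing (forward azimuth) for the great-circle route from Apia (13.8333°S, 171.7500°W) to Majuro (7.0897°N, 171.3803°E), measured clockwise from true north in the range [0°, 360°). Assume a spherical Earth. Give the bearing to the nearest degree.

Δλ = 171.3803 − -171.7500 = 343.1303°; wrapped into (−180°, 180°]: -16.8697°.
θ = atan2( sin Δλ · cos φ₂ , cos φ₁ · sin φ₂ − sin φ₁ · cos φ₂ · cos Δλ )
  = atan2(-0.28798, 0.34690) = -39.697° → normalised to [0°, 360°): 320.303°.

320°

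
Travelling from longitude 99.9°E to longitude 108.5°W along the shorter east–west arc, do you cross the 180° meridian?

Naïve |-108.5 − 99.9| = 208.4° > 180°, so the shorter arc goes the other way round — across 180°.
Signed shortest Δλ = ((-108.5 − 99.9 + 180) mod 360) − 180 = 151.6°.
Going east by 151.6° from +99.9° passes through 180° before reaching -108.5°.

Yes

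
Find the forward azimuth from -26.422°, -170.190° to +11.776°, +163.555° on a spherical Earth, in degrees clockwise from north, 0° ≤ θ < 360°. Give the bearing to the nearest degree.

323°

Δλ = 163.555 − -170.190 = 333.745°; wrapped into (−180°, 180°]: -26.255°.
θ = atan2( sin Δλ · cos φ₂ , cos φ₁ · sin φ₂ − sin φ₁ · cos φ₂ · cos Δλ )
  = atan2(-0.43306, 0.57344) = -37.060° → normalised to [0°, 360°): 322.940°.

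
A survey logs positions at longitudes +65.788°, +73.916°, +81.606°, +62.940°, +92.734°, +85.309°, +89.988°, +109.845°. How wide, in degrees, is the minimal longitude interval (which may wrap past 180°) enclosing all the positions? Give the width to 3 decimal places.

Sort the longitudes: +62.940°, +65.788°, +73.916°, +81.606°, +85.309°, +89.988°, +92.734°, +109.845°.
Eastward gaps between consecutive values (wrapping around): 2.848°, 8.128°, 7.690°, 3.703°, 4.679°, 2.746°, 17.111°, 313.095°.
Largest gap = 313.095° ⇒ minimal covering band is its complement: 360° − 313.095° = 46.905°.
Band runs from +62.940° eastward to +109.845°.

46.905°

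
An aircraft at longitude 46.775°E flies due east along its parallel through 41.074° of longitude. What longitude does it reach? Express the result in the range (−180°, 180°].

87.849°E

Start at +46.775°; shift +41.074° → +87.849°.
+87.849° already lies in (−180°, 180°].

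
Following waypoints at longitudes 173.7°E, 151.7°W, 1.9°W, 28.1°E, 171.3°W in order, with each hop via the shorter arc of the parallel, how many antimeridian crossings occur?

2

Leg 1: +173.7° → -151.7°, shortest Δλ = 34.6° (east) — crosses 180°.
Leg 2: -151.7° → -1.9°, shortest Δλ = 149.8° (east) — does not cross 180°.
Leg 3: -1.9° → +28.1°, shortest Δλ = 30.0° (east) — does not cross 180°.
Leg 4: +28.1° → -171.3°, shortest Δλ = 160.6° (east) — crosses 180°.
Total crossings: 2.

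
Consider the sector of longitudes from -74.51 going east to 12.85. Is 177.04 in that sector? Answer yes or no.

Band width going east from -74.51° to +12.85°: ((12.85 − -74.51) mod 360) = 87.36°.
Offset of +177.04° east of the west edge: ((177.04 − -74.51) mod 360) = 251.55°.
251.55° > 87.36° ⇒ outside.

No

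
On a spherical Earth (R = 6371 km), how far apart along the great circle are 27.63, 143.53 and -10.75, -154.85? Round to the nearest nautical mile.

4257 nmi

Δλ = -154.85 − 143.53 = -298.38°; wrapped into (−180°, 180°]: 61.62°.
Δφ = -10.75 − 27.63 = -38.38°.
a = sin²(Δφ/2) + cos φ₁ · cos φ₂ · sin²(Δλ/2) = 0.336390.
c = 2·atan2(√a, √(1−a)) = 1.23744 rad → d = 6371·c ≈ 7883.71 km ≈ 4256.86 nmi.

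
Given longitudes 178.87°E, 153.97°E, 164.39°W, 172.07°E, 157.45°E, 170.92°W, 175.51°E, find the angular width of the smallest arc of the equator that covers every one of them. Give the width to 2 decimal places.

Sort the longitudes: -170.92°, -164.39°, +153.97°, +157.45°, +172.07°, +175.51°, +178.87°.
Eastward gaps between consecutive values (wrapping around): 6.53°, 318.36°, 3.48°, 14.62°, 3.44°, 3.36°, 10.21°.
Largest gap = 318.36° ⇒ minimal covering band is its complement: 360° − 318.36° = 41.64°.
Band runs from +153.97° eastward to -164.39°, crossing the antimeridian.

41.64°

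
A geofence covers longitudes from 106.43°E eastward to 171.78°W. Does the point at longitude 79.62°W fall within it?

No

Band width going east from +106.43° to -171.78°: ((-171.78 − 106.43) mod 360) = 81.79°.
Offset of -79.62° east of the west edge: ((-79.62 − 106.43) mod 360) = 173.95°.
173.95° > 81.79° ⇒ outside.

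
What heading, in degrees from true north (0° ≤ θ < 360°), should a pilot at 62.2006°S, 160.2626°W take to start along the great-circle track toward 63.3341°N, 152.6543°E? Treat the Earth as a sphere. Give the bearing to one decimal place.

334.4°

Δλ = 152.6543 − -160.2626 = 312.9169°; wrapped into (−180°, 180°]: -47.0831°.
θ = atan2( sin Δλ · cos φ₂ , cos φ₁ · sin φ₂ − sin φ₁ · cos φ₂ · cos Δλ )
  = atan2(-0.32867, 0.68710) = -25.564° → normalised to [0°, 360°): 334.436°.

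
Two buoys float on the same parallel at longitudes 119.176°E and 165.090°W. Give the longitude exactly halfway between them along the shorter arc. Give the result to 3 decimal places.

157.043°E

Signed shortest Δλ from +119.176° to -165.090° is +75.734°.
Midpoint longitude = +119.176° + (+75.734°)/2 = +119.176° + 37.867° = +157.043°.
(The naïve average (+119.176 + -165.090)/2 = -22.957° is on the wrong side of the globe.)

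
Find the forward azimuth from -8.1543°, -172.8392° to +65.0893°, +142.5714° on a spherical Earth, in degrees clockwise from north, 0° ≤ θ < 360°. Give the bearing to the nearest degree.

Δλ = 142.5714 − -172.8392 = 315.4106°; wrapped into (−180°, 180°]: -44.5894°.
θ = atan2( sin Δλ · cos φ₂ , cos φ₁ · sin φ₂ − sin φ₁ · cos φ₂ · cos Δλ )
  = atan2(-0.29570, 0.94034) = -17.456° → normalised to [0°, 360°): 342.544°.

343°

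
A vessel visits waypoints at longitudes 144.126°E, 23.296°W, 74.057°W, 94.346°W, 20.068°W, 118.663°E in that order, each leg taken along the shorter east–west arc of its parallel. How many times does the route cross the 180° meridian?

0

Leg 1: +144.126° → -23.296°, shortest Δλ = -167.422° (west) — does not cross 180°.
Leg 2: -23.296° → -74.057°, shortest Δλ = -50.761° (west) — does not cross 180°.
Leg 3: -74.057° → -94.346°, shortest Δλ = -20.289° (west) — does not cross 180°.
Leg 4: -94.346° → -20.068°, shortest Δλ = 74.278° (east) — does not cross 180°.
Leg 5: -20.068° → +118.663°, shortest Δλ = 138.731° (east) — does not cross 180°.
Total crossings: 0.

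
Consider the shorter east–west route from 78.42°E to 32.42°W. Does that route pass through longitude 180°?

No

Signed shortest Δλ = ((-32.42 − 78.42 + 180) mod 360) − 180 = -110.84°.
Going west by 110.84° from +78.42° reaches -32.42° without touching 180°.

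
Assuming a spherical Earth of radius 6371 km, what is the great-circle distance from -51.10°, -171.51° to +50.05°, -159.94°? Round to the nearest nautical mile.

6102 nmi

Δλ = -159.94 − -171.51 = 11.57°.
Δφ = 50.05 − -51.10 = 101.15°.
a = sin²(Δφ/2) + cos φ₁ · cos φ₂ · sin²(Δλ/2) = 0.600786.
c = 2·atan2(√a, √(1−a)) = 1.77376 rad → d = 6371·c ≈ 11300.62 km ≈ 6101.84 nmi.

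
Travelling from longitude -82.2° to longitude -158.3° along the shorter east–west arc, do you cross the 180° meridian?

Signed shortest Δλ = ((-158.3 − -82.2 + 180) mod 360) − 180 = -76.1°.
Going west by 76.1° from -82.2° reaches -158.3° without touching 180°.

No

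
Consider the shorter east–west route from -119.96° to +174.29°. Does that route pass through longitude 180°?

Naïve |174.29 − -119.96| = 294.25° > 180°, so the shorter arc goes the other way round — across 180°.
Signed shortest Δλ = ((174.29 − -119.96 + 180) mod 360) − 180 = -65.75°.
Going west by 65.75° from -119.96° passes through 180° before reaching +174.29°.

Yes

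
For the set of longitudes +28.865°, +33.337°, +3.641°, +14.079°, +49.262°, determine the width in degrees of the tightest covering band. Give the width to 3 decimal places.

45.621°

Sort the longitudes: +3.641°, +14.079°, +28.865°, +33.337°, +49.262°.
Eastward gaps between consecutive values (wrapping around): 10.438°, 14.786°, 4.472°, 15.925°, 314.379°.
Largest gap = 314.379° ⇒ minimal covering band is its complement: 360° − 314.379° = 45.621°.
Band runs from +3.641° eastward to +49.262°.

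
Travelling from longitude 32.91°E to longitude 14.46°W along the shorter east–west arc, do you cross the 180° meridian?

Signed shortest Δλ = ((-14.46 − 32.91 + 180) mod 360) − 180 = -47.37°.
Going west by 47.37° from +32.91° reaches -14.46° without touching 180°.

No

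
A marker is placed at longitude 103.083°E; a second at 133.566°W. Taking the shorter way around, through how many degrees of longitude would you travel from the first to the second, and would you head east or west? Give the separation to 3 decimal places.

Raw difference: -133.566 − 103.083 = -236.649°.
Normalise into (−180°, 180°]: -236.649° + 360° = 123.351°.
Positive ⇒ the second point lies to the east; separation 123.351°.

123.351° east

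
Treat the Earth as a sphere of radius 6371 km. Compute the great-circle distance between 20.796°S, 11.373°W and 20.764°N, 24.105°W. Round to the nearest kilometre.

4824 km

Δλ = -24.105 − -11.373 = -12.732°.
Δφ = 20.764 − -20.796 = 41.560°.
a = sin²(Δφ/2) + cos φ₁ · cos φ₂ · sin²(Δλ/2) = 0.136616.
c = 2·atan2(√a, √(1−a)) = 0.75719 rad → d = 6371·c ≈ 4824.07 km.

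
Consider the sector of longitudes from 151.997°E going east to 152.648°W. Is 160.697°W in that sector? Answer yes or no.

Yes

Band width going east from +151.997° to -152.648°: ((-152.648 − 151.997) mod 360) = 55.355°.
Offset of -160.697° east of the west edge: ((-160.697 − 151.997) mod 360) = 47.306°.
47.306° ≤ 55.355° ⇒ inside.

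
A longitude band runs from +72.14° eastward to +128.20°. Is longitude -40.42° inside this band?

Band width going east from +72.14° to +128.20°: ((128.20 − 72.14) mod 360) = 56.06°.
Offset of -40.42° east of the west edge: ((-40.42 − 72.14) mod 360) = 247.44°.
247.44° > 56.06° ⇒ outside.

No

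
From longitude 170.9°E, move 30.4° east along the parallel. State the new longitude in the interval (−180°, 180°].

158.7°W

Start at +170.9°; shift +30.4° → +201.3°.
+201.3° lies outside (−180°, 180°]; subtract 360° → -158.7°.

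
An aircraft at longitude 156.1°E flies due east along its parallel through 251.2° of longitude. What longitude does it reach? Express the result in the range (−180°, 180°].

47.3°E

Start at +156.1°; shift +251.2° → +407.3°.
+407.3° lies outside (−180°, 180°]; subtract 360° → +47.3°.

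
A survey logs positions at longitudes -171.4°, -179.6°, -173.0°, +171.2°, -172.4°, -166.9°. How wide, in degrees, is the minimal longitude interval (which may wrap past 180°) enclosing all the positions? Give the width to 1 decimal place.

21.9°

Sort the longitudes: -179.6°, -173.0°, -172.4°, -171.4°, -166.9°, +171.2°.
Eastward gaps between consecutive values (wrapping around): 6.6°, 0.6°, 1.0°, 4.5°, 338.1°, 9.2°.
Largest gap = 338.1° ⇒ minimal covering band is its complement: 360° − 338.1° = 21.9°.
Band runs from +171.2° eastward to -166.9°, crossing the antimeridian.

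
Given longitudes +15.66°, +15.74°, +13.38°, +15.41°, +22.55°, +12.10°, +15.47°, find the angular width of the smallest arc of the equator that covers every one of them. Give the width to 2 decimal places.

10.45°

Sort the longitudes: +12.10°, +13.38°, +15.41°, +15.47°, +15.66°, +15.74°, +22.55°.
Eastward gaps between consecutive values (wrapping around): 1.28°, 2.03°, 0.06°, 0.19°, 0.08°, 6.81°, 349.55°.
Largest gap = 349.55° ⇒ minimal covering band is its complement: 360° − 349.55° = 10.45°.
Band runs from +12.10° eastward to +22.55°.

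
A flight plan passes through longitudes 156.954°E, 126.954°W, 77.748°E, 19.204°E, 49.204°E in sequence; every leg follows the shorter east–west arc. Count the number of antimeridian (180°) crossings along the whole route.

Leg 1: +156.954° → -126.954°, shortest Δλ = 76.092° (east) — crosses 180°.
Leg 2: -126.954° → +77.748°, shortest Δλ = -155.298° (west) — crosses 180°.
Leg 3: +77.748° → +19.204°, shortest Δλ = -58.544° (west) — does not cross 180°.
Leg 4: +19.204° → +49.204°, shortest Δλ = 30.0° (east) — does not cross 180°.
Total crossings: 2.

2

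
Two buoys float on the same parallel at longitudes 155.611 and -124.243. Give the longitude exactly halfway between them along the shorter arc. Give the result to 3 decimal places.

Signed shortest Δλ from +155.611° to -124.243° is +80.146°.
Midpoint longitude = +155.611° + (+80.146°)/2 = +155.611° + 40.073° = +195.684°.
Normalise into (−180°, 180°]: -164.316°.
(The naïve average (+155.611 + -124.243)/2 = 15.684° is on the wrong side of the globe.)

-164.316°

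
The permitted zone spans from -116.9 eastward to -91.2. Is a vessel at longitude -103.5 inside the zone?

Band width going east from -116.9° to -91.2°: ((-91.2 − -116.9) mod 360) = 25.7°.
Offset of -103.5° east of the west edge: ((-103.5 − -116.9) mod 360) = 13.4°.
13.4° ≤ 25.7° ⇒ inside.

Yes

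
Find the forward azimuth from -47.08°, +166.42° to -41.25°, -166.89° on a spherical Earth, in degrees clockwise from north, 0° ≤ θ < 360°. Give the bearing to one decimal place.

Δλ = -166.89 − 166.42 = -333.31°; wrapped into (−180°, 180°]: 26.69°.
θ = atan2( sin Δλ · cos φ₂ , cos φ₁ · sin φ₂ − sin φ₁ · cos φ₂ · cos Δλ )
  = atan2(0.33770, 0.04291) = 82.758° → normalised to [0°, 360°): 82.758°.

82.8°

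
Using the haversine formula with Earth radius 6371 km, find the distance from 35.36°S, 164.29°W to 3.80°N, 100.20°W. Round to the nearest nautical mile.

4293 nmi

Δλ = -100.20 − -164.29 = 64.09°.
Δφ = 3.80 − -35.36 = 39.16°.
a = sin²(Δφ/2) + cos φ₁ · cos φ₂ · sin²(Δλ/2) = 0.341392.
c = 2·atan2(√a, √(1−a)) = 1.24800 rad → d = 6371·c ≈ 7951.03 km ≈ 4293.21 nmi.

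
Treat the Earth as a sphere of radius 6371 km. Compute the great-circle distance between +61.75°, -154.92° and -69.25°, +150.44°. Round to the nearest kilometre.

15190 km

Δλ = 150.44 − -154.92 = 305.36°; wrapped into (−180°, 180°]: -54.64°.
Δφ = -69.25 − 61.75 = -131.00°.
a = sin²(Δφ/2) + cos φ₁ · cos φ₂ · sin²(Δλ/2) = 0.863353.
c = 2·atan2(√a, √(1−a)) = 2.38431 rad → d = 6371·c ≈ 15190.45 km.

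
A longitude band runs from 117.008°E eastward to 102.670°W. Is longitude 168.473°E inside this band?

Yes

Band width going east from +117.008° to -102.670°: ((-102.670 − 117.008) mod 360) = 140.322°.
Offset of +168.473° east of the west edge: ((168.473 − 117.008) mod 360) = 51.465°.
51.465° ≤ 140.322° ⇒ inside.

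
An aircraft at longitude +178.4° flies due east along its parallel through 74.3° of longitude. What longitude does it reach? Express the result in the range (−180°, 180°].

-107.3°

Start at +178.4°; shift +74.3° → +252.7°.
+252.7° lies outside (−180°, 180°]; subtract 360° → -107.3°.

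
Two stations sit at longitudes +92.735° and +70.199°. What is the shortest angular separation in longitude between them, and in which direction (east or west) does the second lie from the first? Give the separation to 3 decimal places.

Raw difference: 70.199 − 92.735 = -22.536°.
Normalise into (−180°, 180°]: -22.536° stays -22.536°.
Negative ⇒ the second point lies to the west; separation 22.536°.

22.536° west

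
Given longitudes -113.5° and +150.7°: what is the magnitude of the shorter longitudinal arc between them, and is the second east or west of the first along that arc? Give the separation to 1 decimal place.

95.8° west

Raw difference: 150.7 − -113.5 = 264.2°.
Normalise into (−180°, 180°]: 264.2° − 360° = -95.8°.
Negative ⇒ the second point lies to the west; separation 95.8°.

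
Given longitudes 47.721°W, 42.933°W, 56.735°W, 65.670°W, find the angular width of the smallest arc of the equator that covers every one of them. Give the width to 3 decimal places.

Sort the longitudes: -65.670°, -56.735°, -47.721°, -42.933°.
Eastward gaps between consecutive values (wrapping around): 8.935°, 9.014°, 4.788°, 337.263°.
Largest gap = 337.263° ⇒ minimal covering band is its complement: 360° − 337.263° = 22.737°.
Band runs from -65.670° eastward to -42.933°.

22.737°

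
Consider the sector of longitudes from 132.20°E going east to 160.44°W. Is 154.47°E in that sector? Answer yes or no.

Yes

Band width going east from +132.20° to -160.44°: ((-160.44 − 132.20) mod 360) = 67.36°.
Offset of +154.47° east of the west edge: ((154.47 − 132.20) mod 360) = 22.27°.
22.27° ≤ 67.36° ⇒ inside.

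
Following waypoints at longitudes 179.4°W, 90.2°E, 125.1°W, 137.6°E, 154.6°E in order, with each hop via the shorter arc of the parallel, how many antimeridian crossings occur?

Leg 1: -179.4° → +90.2°, shortest Δλ = -90.4° (west) — crosses 180°.
Leg 2: +90.2° → -125.1°, shortest Δλ = 144.7° (east) — crosses 180°.
Leg 3: -125.1° → +137.6°, shortest Δλ = -97.3° (west) — crosses 180°.
Leg 4: +137.6° → +154.6°, shortest Δλ = 17.0° (east) — does not cross 180°.
Total crossings: 3.

3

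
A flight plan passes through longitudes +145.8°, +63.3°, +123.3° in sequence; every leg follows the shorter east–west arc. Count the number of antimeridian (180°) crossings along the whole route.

0

Leg 1: +145.8° → +63.3°, shortest Δλ = -82.5° (west) — does not cross 180°.
Leg 2: +63.3° → +123.3°, shortest Δλ = 60.0° (east) — does not cross 180°.
Total crossings: 0.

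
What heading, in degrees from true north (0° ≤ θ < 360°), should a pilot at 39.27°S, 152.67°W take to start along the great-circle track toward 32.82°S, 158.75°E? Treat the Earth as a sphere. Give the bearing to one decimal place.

263.9°

Δλ = 158.75 − -152.67 = 311.42°; wrapped into (−180°, 180°]: -48.58°.
θ = atan2( sin Δλ · cos φ₂ , cos φ₁ · sin φ₂ − sin φ₁ · cos φ₂ · cos Δλ )
  = atan2(-0.63018, -0.06769) = -96.130° → normalised to [0°, 360°): 263.870°.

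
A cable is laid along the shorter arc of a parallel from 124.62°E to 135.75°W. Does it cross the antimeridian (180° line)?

Naïve |-135.75 − 124.62| = 260.37° > 180°, so the shorter arc goes the other way round — across 180°.
Signed shortest Δλ = ((-135.75 − 124.62 + 180) mod 360) − 180 = 99.63°.
Going east by 99.63° from +124.62° passes through 180° before reaching -135.75°.

Yes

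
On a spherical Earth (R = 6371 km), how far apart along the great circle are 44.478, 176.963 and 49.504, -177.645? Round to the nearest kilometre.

Δλ = -177.645 − 176.963 = -354.608°; wrapped into (−180°, 180°]: 5.392°.
Δφ = 49.504 − 44.478 = 5.026°.
a = sin²(Δφ/2) + cos φ₁ · cos φ₂ · sin²(Δλ/2) = 0.002948.
c = 2·atan2(√a, √(1−a)) = 0.10864 rad → d = 6371·c ≈ 692.13 km.

692 km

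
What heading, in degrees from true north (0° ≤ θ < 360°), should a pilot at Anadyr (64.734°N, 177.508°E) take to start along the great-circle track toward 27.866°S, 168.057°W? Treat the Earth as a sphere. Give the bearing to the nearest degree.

167°

Δλ = -168.057 − 177.508 = -345.565°; wrapped into (−180°, 180°]: 14.435°.
θ = atan2( sin Δλ · cos φ₂ , cos φ₁ · sin φ₂ − sin φ₁ · cos φ₂ · cos Δλ )
  = atan2(0.22038, -0.97373) = 167.248° → normalised to [0°, 360°): 167.248°.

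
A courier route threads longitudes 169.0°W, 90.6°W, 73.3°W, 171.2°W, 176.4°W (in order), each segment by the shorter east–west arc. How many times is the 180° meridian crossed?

Leg 1: -169.0° → -90.6°, shortest Δλ = 78.4° (east) — does not cross 180°.
Leg 2: -90.6° → -73.3°, shortest Δλ = 17.3° (east) — does not cross 180°.
Leg 3: -73.3° → -171.2°, shortest Δλ = -97.9° (west) — does not cross 180°.
Leg 4: -171.2° → -176.4°, shortest Δλ = -5.2° (west) — does not cross 180°.
Total crossings: 0.

0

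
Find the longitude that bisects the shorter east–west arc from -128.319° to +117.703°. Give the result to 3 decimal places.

Signed shortest Δλ from -128.319° to +117.703° is -113.978°.
Midpoint longitude = -128.319° + (-113.978°)/2 = -128.319° − 56.989° = -185.308°.
Normalise into (−180°, 180°]: +174.692°.
(The naïve average (-128.319 + +117.703)/2 = -5.308° is on the wrong side of the globe.)

+174.692°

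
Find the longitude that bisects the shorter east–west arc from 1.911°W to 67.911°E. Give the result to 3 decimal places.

Signed shortest Δλ from -1.911° to +67.911° is +69.822°.
Midpoint longitude = -1.911° + (+69.822°)/2 = -1.911° + 34.911° = +33.000°.

33.000°E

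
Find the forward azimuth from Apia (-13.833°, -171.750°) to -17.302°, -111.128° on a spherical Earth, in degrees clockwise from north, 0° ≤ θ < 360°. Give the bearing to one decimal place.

Δλ = -111.128 − -171.750 = 60.622°.
θ = atan2( sin Δλ · cos φ₂ , cos φ₁ · sin φ₂ − sin φ₁ · cos φ₂ · cos Δλ )
  = atan2(0.83197, -0.17680) = 101.997° → normalised to [0°, 360°): 101.997°.

102.0°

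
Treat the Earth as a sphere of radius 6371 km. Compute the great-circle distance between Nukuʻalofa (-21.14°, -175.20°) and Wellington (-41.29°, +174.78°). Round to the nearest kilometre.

2431 km

Δλ = 174.78 − -175.20 = 349.98°; wrapped into (−180°, 180°]: -10.02°.
Δφ = -41.29 − -21.14 = -20.15°.
a = sin²(Δφ/2) + cos φ₁ · cos φ₂ · sin²(Δλ/2) = 0.035948.
c = 2·atan2(√a, √(1−a)) = 0.38151 rad → d = 6371·c ≈ 2430.58 km.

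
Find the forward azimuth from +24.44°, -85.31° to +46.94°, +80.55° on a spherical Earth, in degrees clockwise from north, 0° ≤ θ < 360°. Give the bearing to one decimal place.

10.1°

Δλ = 80.55 − -85.31 = 165.86°.
θ = atan2( sin Δλ · cos φ₂ , cos φ₁ · sin φ₂ − sin φ₁ · cos φ₂ · cos Δλ )
  = atan2(0.16679, 0.93910) = 10.071° → normalised to [0°, 360°): 10.071°.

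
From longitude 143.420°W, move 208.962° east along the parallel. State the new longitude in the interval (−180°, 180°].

Start at -143.420°; shift +208.962° → +65.542°.
+65.542° already lies in (−180°, 180°].

65.542°E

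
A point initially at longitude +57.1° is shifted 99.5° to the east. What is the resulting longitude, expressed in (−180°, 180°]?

Start at +57.1°; shift +99.5° → +156.6°.
+156.6° already lies in (−180°, 180°].

+156.6°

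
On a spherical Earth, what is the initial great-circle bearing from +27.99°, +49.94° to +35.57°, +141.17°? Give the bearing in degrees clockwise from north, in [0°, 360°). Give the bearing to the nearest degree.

57°

Δλ = 141.17 − 49.94 = 91.23°.
θ = atan2( sin Δλ · cos φ₂ , cos φ₁ · sin φ₂ − sin φ₁ · cos φ₂ · cos Δλ )
  = atan2(0.81322, 0.52185) = 57.311° → normalised to [0°, 360°): 57.311°.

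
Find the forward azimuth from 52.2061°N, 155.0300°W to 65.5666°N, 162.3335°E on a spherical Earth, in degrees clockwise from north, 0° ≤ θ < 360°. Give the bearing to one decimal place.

Δλ = 162.3335 − -155.0300 = 317.3635°; wrapped into (−180°, 180°]: -42.6365°.
θ = atan2( sin Δλ · cos φ₂ , cos φ₁ · sin φ₂ − sin φ₁ · cos φ₂ · cos Δλ )
  = atan2(-0.28017, 0.31748) = -41.428° → normalised to [0°, 360°): 318.572°.

318.6°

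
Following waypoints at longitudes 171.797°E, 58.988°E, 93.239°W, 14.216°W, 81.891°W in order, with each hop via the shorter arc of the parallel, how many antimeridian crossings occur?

0

Leg 1: +171.797° → +58.988°, shortest Δλ = -112.809° (west) — does not cross 180°.
Leg 2: +58.988° → -93.239°, shortest Δλ = -152.227° (west) — does not cross 180°.
Leg 3: -93.239° → -14.216°, shortest Δλ = 79.023° (east) — does not cross 180°.
Leg 4: -14.216° → -81.891°, shortest Δλ = -67.675° (west) — does not cross 180°.
Total crossings: 0.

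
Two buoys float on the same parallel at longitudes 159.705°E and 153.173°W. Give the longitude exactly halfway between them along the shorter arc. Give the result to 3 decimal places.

176.734°W

Signed shortest Δλ from +159.705° to -153.173° is +47.122°.
Midpoint longitude = +159.705° + (+47.122°)/2 = +159.705° + 23.561° = +183.266°.
Normalise into (−180°, 180°]: -176.734°.
(The naïve average (+159.705 + -153.173)/2 = 3.266° is on the wrong side of the globe.)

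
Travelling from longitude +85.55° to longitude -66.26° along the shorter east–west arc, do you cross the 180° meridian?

No

Signed shortest Δλ = ((-66.26 − 85.55 + 180) mod 360) − 180 = -151.81°.
Going west by 151.81° from +85.55° reaches -66.26° without touching 180°.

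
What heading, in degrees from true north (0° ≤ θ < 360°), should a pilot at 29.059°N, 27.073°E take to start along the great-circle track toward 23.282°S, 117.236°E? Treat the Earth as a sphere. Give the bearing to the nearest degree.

Δλ = 117.236 − 27.073 = 90.163°.
θ = atan2( sin Δλ · cos φ₂ , cos φ₁ · sin φ₂ − sin φ₁ · cos φ₂ · cos Δλ )
  = atan2(0.91857, -0.34423) = 110.543° → normalised to [0°, 360°): 110.543°.

111°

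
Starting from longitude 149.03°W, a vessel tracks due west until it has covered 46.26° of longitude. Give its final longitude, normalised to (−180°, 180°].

164.71°E

Start at -149.03°; shift −46.26° → -195.29°.
-195.29° lies outside (−180°, 180°]; add 360° → +164.71°.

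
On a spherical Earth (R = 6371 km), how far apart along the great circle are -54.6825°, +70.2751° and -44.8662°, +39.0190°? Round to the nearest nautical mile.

Δλ = 39.0190 − 70.2751 = -31.2561°.
Δφ = -44.8662 − -54.6825 = 9.8163°.
a = sin²(Δφ/2) + cos φ₁ · cos φ₂ · sin²(Δλ/2) = 0.037056.
c = 2·atan2(√a, √(1−a)) = 0.38741 rad → d = 6371·c ≈ 2468.22 km ≈ 1332.73 nmi.

1333 nmi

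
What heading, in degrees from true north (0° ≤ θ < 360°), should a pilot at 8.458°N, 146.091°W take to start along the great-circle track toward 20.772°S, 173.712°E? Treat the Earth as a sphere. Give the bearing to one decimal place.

Δλ = 173.712 − -146.091 = 319.803°; wrapped into (−180°, 180°]: -40.197°.
θ = atan2( sin Δλ · cos φ₂ , cos φ₁ · sin φ₂ − sin φ₁ · cos φ₂ · cos Δλ )
  = atan2(-0.60346, -0.45584) = -127.066° → normalised to [0°, 360°): 232.934°.

232.9°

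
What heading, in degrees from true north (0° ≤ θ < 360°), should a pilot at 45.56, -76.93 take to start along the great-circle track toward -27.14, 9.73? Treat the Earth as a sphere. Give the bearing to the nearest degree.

Δλ = 9.73 − -76.93 = 86.66°.
θ = atan2( sin Δλ · cos φ₂ , cos φ₁ · sin φ₂ − sin φ₁ · cos φ₂ · cos Δλ )
  = atan2(0.88838, -0.35641) = 111.860° → normalised to [0°, 360°): 111.860°.

112°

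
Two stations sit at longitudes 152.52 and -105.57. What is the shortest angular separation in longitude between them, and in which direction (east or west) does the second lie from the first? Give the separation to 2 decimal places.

Raw difference: -105.57 − 152.52 = -258.09°.
Normalise into (−180°, 180°]: -258.09° + 360° = 101.91°.
Positive ⇒ the second point lies to the east; separation 101.91°.

101.91° east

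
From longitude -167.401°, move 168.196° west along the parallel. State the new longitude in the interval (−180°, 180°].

Start at -167.401°; shift −168.196° → -335.597°.
-335.597° lies outside (−180°, 180°]; add 360° → +24.403°.

+24.403°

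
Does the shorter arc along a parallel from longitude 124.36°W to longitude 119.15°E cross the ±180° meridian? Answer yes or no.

Naïve |119.15 − -124.36| = 243.51° > 180°, so the shorter arc goes the other way round — across 180°.
Signed shortest Δλ = ((119.15 − -124.36 + 180) mod 360) − 180 = -116.49°.
Going west by 116.49° from -124.36° passes through 180° before reaching +119.15°.

Yes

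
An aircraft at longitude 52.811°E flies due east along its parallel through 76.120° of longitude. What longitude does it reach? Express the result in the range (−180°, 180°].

128.931°E

Start at +52.811°; shift +76.120° → +128.931°.
+128.931° already lies in (−180°, 180°].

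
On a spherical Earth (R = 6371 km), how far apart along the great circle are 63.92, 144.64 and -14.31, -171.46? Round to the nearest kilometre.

9466 km

Δλ = -171.46 − 144.64 = -316.10°; wrapped into (−180°, 180°]: 43.90°.
Δφ = -14.31 − 63.92 = -78.23°.
a = sin²(Δφ/2) + cos φ₁ · cos φ₂ · sin²(Δλ/2) = 0.457529.
c = 2·atan2(√a, √(1−a)) = 1.48575 rad → d = 6371·c ≈ 9465.72 km.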